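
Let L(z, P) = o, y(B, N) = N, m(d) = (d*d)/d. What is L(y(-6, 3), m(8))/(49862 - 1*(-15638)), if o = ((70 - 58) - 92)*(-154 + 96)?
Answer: 232/3275 ≈ 0.070840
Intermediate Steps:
m(d) = d (m(d) = d**2/d = d)
o = 4640 (o = (12 - 92)*(-58) = -80*(-58) = 4640)
L(z, P) = 4640
L(y(-6, 3), m(8))/(49862 - 1*(-15638)) = 4640/(49862 - 1*(-15638)) = 4640/(49862 + 15638) = 4640/65500 = 4640*(1/65500) = 232/3275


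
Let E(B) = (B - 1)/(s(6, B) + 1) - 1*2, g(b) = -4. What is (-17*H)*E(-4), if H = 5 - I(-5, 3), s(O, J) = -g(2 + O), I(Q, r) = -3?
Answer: 408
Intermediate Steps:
s(O, J) = 4 (s(O, J) = -1*(-4) = 4)
H = 8 (H = 5 - 1*(-3) = 5 + 3 = 8)
E(B) = -11/5 + B/5 (E(B) = (B - 1)/(4 + 1) - 1*2 = (-1 + B)/5 - 2 = (-1 + B)*(⅕) - 2 = (-⅕ + B/5) - 2 = -11/5 + B/5)
(-17*H)*E(-4) = (-17*8)*(-11/5 + (⅕)*(-4)) = -136*(-11/5 - ⅘) = -136*(-3) = 408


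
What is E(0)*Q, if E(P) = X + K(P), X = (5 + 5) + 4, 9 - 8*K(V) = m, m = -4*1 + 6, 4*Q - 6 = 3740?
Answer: 222887/16 ≈ 13930.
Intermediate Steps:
Q = 1873/2 (Q = 3/2 + (1/4)*3740 = 3/2 + 935 = 1873/2 ≈ 936.50)
m = 2 (m = -4 + 6 = 2)
K(V) = 7/8 (K(V) = 9/8 - 1/8*2 = 9/8 - 1/4 = 7/8)
X = 14 (X = 10 + 4 = 14)
E(P) = 119/8 (E(P) = 14 + 7/8 = 119/8)
E(0)*Q = (119/8)*(1873/2) = 222887/16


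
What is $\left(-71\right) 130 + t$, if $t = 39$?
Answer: $-9191$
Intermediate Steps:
$\left(-71\right) 130 + t = \left(-71\right) 130 + 39 = -9230 + 39 = -9191$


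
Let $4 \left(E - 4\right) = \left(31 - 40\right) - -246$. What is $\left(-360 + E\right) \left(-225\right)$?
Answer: $\frac{267075}{4} \approx 66769.0$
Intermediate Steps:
$E = \frac{253}{4}$ ($E = 4 + \frac{\left(31 - 40\right) - -246}{4} = 4 + \frac{\left(31 - 40\right) + 246}{4} = 4 + \frac{-9 + 246}{4} = 4 + \frac{1}{4} \cdot 237 = 4 + \frac{237}{4} = \frac{253}{4} \approx 63.25$)
$\left(-360 + E\right) \left(-225\right) = \left(-360 + \frac{253}{4}\right) \left(-225\right) = \left(- \frac{1187}{4}\right) \left(-225\right) = \frac{267075}{4}$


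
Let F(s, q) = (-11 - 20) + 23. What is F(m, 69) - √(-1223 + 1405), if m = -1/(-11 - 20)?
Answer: -8 - √182 ≈ -21.491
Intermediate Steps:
m = 1/31 (m = -1/(-31) = -1*(-1/31) = 1/31 ≈ 0.032258)
F(s, q) = -8 (F(s, q) = -31 + 23 = -8)
F(m, 69) - √(-1223 + 1405) = -8 - √(-1223 + 1405) = -8 - √182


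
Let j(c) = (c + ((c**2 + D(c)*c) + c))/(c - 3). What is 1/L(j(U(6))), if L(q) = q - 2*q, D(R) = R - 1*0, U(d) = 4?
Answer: -1/40 ≈ -0.025000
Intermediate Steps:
D(R) = R (D(R) = R + 0 = R)
j(c) = (2*c + 2*c**2)/(-3 + c) (j(c) = (c + ((c**2 + c*c) + c))/(c - 3) = (c + ((c**2 + c**2) + c))/(-3 + c) = (c + (2*c**2 + c))/(-3 + c) = (c + (c + 2*c**2))/(-3 + c) = (2*c + 2*c**2)/(-3 + c))
L(q) = -q
1/L(j(U(6))) = 1/(-2*4*(1 + 4)/(-3 + 4)) = 1/(-2*4*5/1) = 1/(-2*4*5) = 1/(-1*40) = 1/(-40) = -1/40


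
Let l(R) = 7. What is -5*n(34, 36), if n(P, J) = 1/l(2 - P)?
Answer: -5/7 ≈ -0.71429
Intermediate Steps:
n(P, J) = ⅐ (n(P, J) = 1/7 = ⅐)
-5*n(34, 36) = -5*⅐ = -5/7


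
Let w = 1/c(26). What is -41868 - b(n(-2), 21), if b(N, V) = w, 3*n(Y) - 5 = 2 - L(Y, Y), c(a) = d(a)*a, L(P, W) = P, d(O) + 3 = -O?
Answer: -31568471/754 ≈ -41868.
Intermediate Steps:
d(O) = -3 - O
c(a) = a*(-3 - a) (c(a) = (-3 - a)*a = a*(-3 - a))
n(Y) = 7/3 - Y/3 (n(Y) = 5/3 + (2 - Y)/3 = 5/3 + (2/3 - Y/3) = 7/3 - Y/3)
w = -1/754 (w = 1/(-1*26*(3 + 26)) = 1/(-1*26*29) = 1/(-754) = -1/754 ≈ -0.0013263)
b(N, V) = -1/754
-41868 - b(n(-2), 21) = -41868 - 1*(-1/754) = -41868 + 1/754 = -31568471/754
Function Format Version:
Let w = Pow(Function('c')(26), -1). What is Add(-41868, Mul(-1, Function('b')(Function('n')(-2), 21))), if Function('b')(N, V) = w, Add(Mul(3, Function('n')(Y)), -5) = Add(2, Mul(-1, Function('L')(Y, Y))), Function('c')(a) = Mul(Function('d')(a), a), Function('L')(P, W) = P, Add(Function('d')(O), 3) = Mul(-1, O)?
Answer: Rational(-31568471, 754) ≈ -41868.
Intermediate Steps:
Function('d')(O) = Add(-3, Mul(-1, O))
Function('c')(a) = Mul(a, Add(-3, Mul(-1, a))) (Function('c')(a) = Mul(Add(-3, Mul(-1, a)), a) = Mul(a, Add(-3, Mul(-1, a))))
Function('n')(Y) = Add(Rational(7, 3), Mul(Rational(-1, 3), Y)) (Function('n')(Y) = Add(Rational(5, 3), Mul(Rational(1, 3), Add(2, Mul(-1, Y)))) = Add(Rational(5, 3), Add(Rational(2, 3), Mul(Rational(-1, 3), Y))) = Add(Rational(7, 3), Mul(Rational(-1, 3), Y)))
w = Rational(-1, 754) (w = Pow(Mul(-1, 26, Add(3, 26)), -1) = Pow(Mul(-1, 26, 29), -1) = Pow(-754, -1) = Rational(-1, 754) ≈ -0.0013263)
Function('b')(N, V) = Rational(-1, 754)
Add(-41868, Mul(-1, Function('b')(Function('n')(-2), 21))) = Add(-41868, Mul(-1, Rational(-1, 754))) = Add(-41868, Rational(1, 754)) = Rational(-31568471, 754)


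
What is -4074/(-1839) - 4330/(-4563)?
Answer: 8850844/2797119 ≈ 3.1643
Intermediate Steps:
-4074/(-1839) - 4330/(-4563) = -4074*(-1/1839) - 4330*(-1/4563) = 1358/613 + 4330/4563 = 8850844/2797119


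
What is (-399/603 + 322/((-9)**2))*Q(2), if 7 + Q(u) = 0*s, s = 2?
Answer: -125881/5427 ≈ -23.195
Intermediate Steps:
Q(u) = -7 (Q(u) = -7 + 0*2 = -7 + 0 = -7)
(-399/603 + 322/((-9)**2))*Q(2) = (-399/603 + 322/((-9)**2))*(-7) = (-399*1/603 + 322/81)*(-7) = (-133/201 + 322*(1/81))*(-7) = (-133/201 + 322/81)*(-7) = (17983/5427)*(-7) = -125881/5427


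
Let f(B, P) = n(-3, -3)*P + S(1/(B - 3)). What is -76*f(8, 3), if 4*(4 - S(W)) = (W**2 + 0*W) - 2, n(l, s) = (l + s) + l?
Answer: 42769/25 ≈ 1710.8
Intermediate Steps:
n(l, s) = s + 2*l
S(W) = 9/2 - W**2/4 (S(W) = 4 - ((W**2 + 0*W) - 2)/4 = 4 - ((W**2 + 0) - 2)/4 = 4 - (W**2 - 2)/4 = 4 - (-2 + W**2)/4 = 4 + (1/2 - W**2/4) = 9/2 - W**2/4)
f(B, P) = 9/2 - 9*P - 1/(4*(-3 + B)**2) (f(B, P) = (-3 + 2*(-3))*P + (9/2 - 1/(4*(B - 3)**2)) = (-3 - 6)*P + (9/2 - 1/(4*(-3 + B)**2)) = -9*P + (9/2 - 1/(4*(-3 + B)**2)) = 9/2 - 9*P - 1/(4*(-3 + B)**2))
-76*f(8, 3) = -76*(9/2 - 9*3 - 1/(4*(-3 + 8)**2)) = -76*(9/2 - 27 - 1/4/5**2) = -76*(9/2 - 27 - 1/4*1/25) = -76*(9/2 - 27 - 1/100) = -76*(-2251/100) = 42769/25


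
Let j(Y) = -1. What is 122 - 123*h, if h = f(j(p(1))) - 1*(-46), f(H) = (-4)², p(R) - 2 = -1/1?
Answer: -7504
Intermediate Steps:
p(R) = 1 (p(R) = 2 - 1/1 = 2 - 1*1 = 2 - 1 = 1)
f(H) = 16
h = 62 (h = 16 - 1*(-46) = 16 + 46 = 62)
122 - 123*h = 122 - 123*62 = 122 - 7626 = -7504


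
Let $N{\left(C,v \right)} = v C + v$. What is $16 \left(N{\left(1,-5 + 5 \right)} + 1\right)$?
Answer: $16$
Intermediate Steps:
$N{\left(C,v \right)} = v + C v$ ($N{\left(C,v \right)} = C v + v = v + C v$)
$16 \left(N{\left(1,-5 + 5 \right)} + 1\right) = 16 \left(\left(-5 + 5\right) \left(1 + 1\right) + 1\right) = 16 \left(0 \cdot 2 + 1\right) = 16 \left(0 + 1\right) = 16 \cdot 1 = 16$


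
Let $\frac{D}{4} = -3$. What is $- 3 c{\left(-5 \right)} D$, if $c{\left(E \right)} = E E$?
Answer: $900$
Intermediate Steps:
$c{\left(E \right)} = E^{2}$
$D = -12$ ($D = 4 \left(-3\right) = -12$)
$- 3 c{\left(-5 \right)} D = - 3 \left(-5\right)^{2} \left(-12\right) = \left(-3\right) 25 \left(-12\right) = \left(-75\right) \left(-12\right) = 900$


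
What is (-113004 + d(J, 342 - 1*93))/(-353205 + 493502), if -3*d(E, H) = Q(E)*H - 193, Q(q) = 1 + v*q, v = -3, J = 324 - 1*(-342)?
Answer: 158434/420891 ≈ 0.37643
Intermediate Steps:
J = 666 (J = 324 + 342 = 666)
Q(q) = 1 - 3*q
d(E, H) = 193/3 - H*(1 - 3*E)/3 (d(E, H) = -((1 - 3*E)*H - 193)/3 = -(H*(1 - 3*E) - 193)/3 = -(-193 + H*(1 - 3*E))/3 = 193/3 - H*(1 - 3*E)/3)
(-113004 + d(J, 342 - 1*93))/(-353205 + 493502) = (-113004 + (193/3 + (342 - 1*93)*(-1 + 3*666)/3))/(-353205 + 493502) = (-113004 + (193/3 + (342 - 93)*(-1 + 1998)/3))/140297 = (-113004 + (193/3 + (⅓)*249*1997))*(1/140297) = (-113004 + (193/3 + 165751))*(1/140297) = (-113004 + 497446/3)*(1/140297) = (158434/3)*(1/140297) = 158434/420891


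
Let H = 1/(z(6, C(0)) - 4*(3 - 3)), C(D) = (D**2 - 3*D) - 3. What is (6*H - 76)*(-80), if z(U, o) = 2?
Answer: 5840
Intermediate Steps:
C(D) = -3 + D**2 - 3*D
H = 1/2 (H = 1/(2 - 4*(3 - 3)) = 1/(2 - 4*0) = 1/(2 + 0) = 1/2 ≈ 0.50000)
(6*H - 76)*(-80) = (6*(1/2) - 76)*(-80) = (3 - 76)*(-80) = -73*(-80) = 5840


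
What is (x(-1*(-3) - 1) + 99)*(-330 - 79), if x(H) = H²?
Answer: -42127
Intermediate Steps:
(x(-1*(-3) - 1) + 99)*(-330 - 79) = ((-1*(-3) - 1)² + 99)*(-330 - 79) = ((3 - 1)² + 99)*(-409) = (2² + 99)*(-409) = (4 + 99)*(-409) = 103*(-409) = -42127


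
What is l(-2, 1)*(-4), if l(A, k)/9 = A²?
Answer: -144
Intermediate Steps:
l(A, k) = 9*A²
l(-2, 1)*(-4) = (9*(-2)²)*(-4) = (9*4)*(-4) = 36*(-4) = -144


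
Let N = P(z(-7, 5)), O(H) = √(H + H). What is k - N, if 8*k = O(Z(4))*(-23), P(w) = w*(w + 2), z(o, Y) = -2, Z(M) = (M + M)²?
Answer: -23*√2 ≈ -32.527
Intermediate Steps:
Z(M) = 4*M² (Z(M) = (2*M)² = 4*M²)
P(w) = w*(2 + w)
O(H) = √2*√H (O(H) = √(2*H) = √2*√H)
N = 0 (N = -2*(2 - 2) = -2*0 = 0)
k = -23*√2 (k = ((√2*√(4*4²))*(-23))/8 = ((√2*√(4*16))*(-23))/8 = ((√2*√64)*(-23))/8 = ((√2*8)*(-23))/8 = ((8*√2)*(-23))/8 = (-184*√2)/8 = -23*√2 ≈ -32.527)
k - N = -23*√2 - 1*0 = -23*√2 + 0 = -23*√2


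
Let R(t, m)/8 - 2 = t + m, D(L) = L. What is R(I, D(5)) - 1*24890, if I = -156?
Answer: -26082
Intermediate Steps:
R(t, m) = 16 + 8*m + 8*t (R(t, m) = 16 + 8*(t + m) = 16 + 8*(m + t) = 16 + (8*m + 8*t) = 16 + 8*m + 8*t)
R(I, D(5)) - 1*24890 = (16 + 8*5 + 8*(-156)) - 1*24890 = (16 + 40 - 1248) - 24890 = -1192 - 24890 = -26082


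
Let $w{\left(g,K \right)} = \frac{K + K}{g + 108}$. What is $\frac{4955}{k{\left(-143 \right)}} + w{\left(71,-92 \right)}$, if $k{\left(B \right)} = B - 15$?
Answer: $- \frac{916017}{28282} \approx -32.389$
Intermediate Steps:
$k{\left(B \right)} = -15 + B$
$w{\left(g,K \right)} = \frac{2 K}{108 + g}$
$\frac{4955}{k{\left(-143 \right)}} + w{\left(71,-92 \right)} = \frac{4955}{-15 - 143} + 2 \left(-92\right) \frac{1}{108 + 71} = \frac{4955}{-158} + 2 \left(-92\right) \frac{1}{179} = 4955 \left(- \frac{1}{158}\right) + 2 \left(-92\right) \frac{1}{179} = - \frac{4955}{158} - \frac{184}{179} = - \frac{916017}{28282}$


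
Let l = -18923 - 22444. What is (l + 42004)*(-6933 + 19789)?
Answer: 8189272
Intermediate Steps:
l = -41367
(l + 42004)*(-6933 + 19789) = (-41367 + 42004)*(-6933 + 19789) = 637*12856 = 8189272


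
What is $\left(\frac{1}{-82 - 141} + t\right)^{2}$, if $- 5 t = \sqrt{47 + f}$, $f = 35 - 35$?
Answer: $\frac{2337288}{1243225} + \frac{2 \sqrt{47}}{1115} \approx 1.8923$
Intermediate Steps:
$f = 0$
$t = - \frac{\sqrt{47}}{5}$ ($t = - \frac{\sqrt{47 + 0}}{5} = - \frac{\sqrt{47}}{5} \approx -1.3711$)
$\left(\frac{1}{-82 - 141} + t\right)^{2} = \left(\frac{1}{-82 - 141} - \frac{\sqrt{47}}{5}\right)^{2} = \left(\frac{1}{-223} - \frac{\sqrt{47}}{5}\right)^{2} = \left(- \frac{1}{223} - \frac{\sqrt{47}}{5}\right)^{2}$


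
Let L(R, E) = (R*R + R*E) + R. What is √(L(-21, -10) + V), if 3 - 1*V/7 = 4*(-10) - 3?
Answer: 2*√238 ≈ 30.854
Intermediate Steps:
L(R, E) = R + R² + E*R (L(R, E) = (R² + E*R) + R = R + R² + E*R)
V = 322 (V = 21 - 7*(4*(-10) - 3) = 21 - 7*(-40 - 3) = 21 - 7*(-43) = 21 + 301 = 322)
√(L(-21, -10) + V) = √(-21*(1 - 10 - 21) + 322) = √(-21*(-30) + 322) = √(630 + 322) = √952 = 2*√238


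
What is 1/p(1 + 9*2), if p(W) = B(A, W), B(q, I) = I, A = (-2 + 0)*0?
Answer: 1/19 ≈ 0.052632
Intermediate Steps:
A = 0 (A = -2*0 = 0)
p(W) = W
1/p(1 + 9*2) = 1/(1 + 9*2) = 1/(1 + 18) = 1/19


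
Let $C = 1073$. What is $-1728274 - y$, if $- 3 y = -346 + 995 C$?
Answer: $-1372511$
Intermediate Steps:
$y = -355763$ ($y = - \frac{-346 + 995 \cdot 1073}{3} = - \frac{-346 + 1067635}{3} = \left(- \frac{1}{3}\right) 1067289 = -355763$)
$-1728274 - y = -1728274 - -355763 = -1728274 + 355763 = -1372511$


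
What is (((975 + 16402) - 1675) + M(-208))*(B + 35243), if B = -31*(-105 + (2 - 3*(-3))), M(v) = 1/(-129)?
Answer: 25763059483/43 ≈ 5.9914e+8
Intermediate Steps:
M(v) = -1/129
B = 2914 (B = -31*(-105 + (2 + 9)) = -31*(-105 + 11) = -31*(-94) = 2914)
(((975 + 16402) - 1675) + M(-208))*(B + 35243) = (((975 + 16402) - 1675) - 1/129)*(2914 + 35243) = ((17377 - 1675) - 1/129)*38157 = (15702 - 1/129)*38157 = (2025557/129)*38157 = 25763059483/43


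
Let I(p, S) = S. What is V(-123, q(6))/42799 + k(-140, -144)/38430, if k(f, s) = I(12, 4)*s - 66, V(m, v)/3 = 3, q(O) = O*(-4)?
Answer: -4521848/274127595 ≈ -0.016495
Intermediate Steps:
q(O) = -4*O
V(m, v) = 9 (V(m, v) = 3*3 = 9)
k(f, s) = -66 + 4*s (k(f, s) = 4*s - 66 = -66 + 4*s)
V(-123, q(6))/42799 + k(-140, -144)/38430 = 9/42799 + (-66 + 4*(-144))/38430 = 9*(1/42799) + (-66 - 576)*(1/38430) = 9/42799 - 642*1/38430 = 9/42799 - 107/6405 = -4521848/274127595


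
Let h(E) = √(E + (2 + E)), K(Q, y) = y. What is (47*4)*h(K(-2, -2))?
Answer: 188*I*√2 ≈ 265.87*I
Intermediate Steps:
h(E) = √(2 + 2*E)
(47*4)*h(K(-2, -2)) = (47*4)*√(2 + 2*(-2)) = 188*√(2 - 4) = 188*√(-2) = 188*(I*√2) = 188*I*√2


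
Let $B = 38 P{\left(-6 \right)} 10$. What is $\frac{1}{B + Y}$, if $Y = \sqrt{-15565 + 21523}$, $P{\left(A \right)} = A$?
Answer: $- \frac{380}{865407} - \frac{\sqrt{662}}{1730814} \approx -0.00045397$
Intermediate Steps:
$B = -2280$ ($B = 38 \left(-6\right) 10 = \left(-228\right) 10 = -2280$)
$Y = 3 \sqrt{662}$ ($Y = \sqrt{5958} = 3 \sqrt{662} \approx 77.188$)
$\frac{1}{B + Y} = \frac{1}{-2280 + 3 \sqrt{662}}$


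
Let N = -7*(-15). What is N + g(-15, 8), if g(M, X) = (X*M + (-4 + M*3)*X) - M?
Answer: -392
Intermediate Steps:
g(M, X) = -M + M*X + X*(-4 + 3*M) (g(M, X) = (M*X + (-4 + 3*M)*X) - M = (M*X + X*(-4 + 3*M)) - M = -M + M*X + X*(-4 + 3*M))
N = 105
N + g(-15, 8) = 105 + (-1*(-15) - 4*8 + 4*(-15)*8) = 105 + (15 - 32 - 480) = 105 - 497 = -392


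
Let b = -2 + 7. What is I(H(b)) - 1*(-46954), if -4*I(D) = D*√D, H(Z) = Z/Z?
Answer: 187815/4 ≈ 46954.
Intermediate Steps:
b = 5
H(Z) = 1
I(D) = -D^(3/2)/4 (I(D) = -D*√D/4 = -D^(3/2)/4)
I(H(b)) - 1*(-46954) = -1^(3/2)/4 - 1*(-46954) = -¼*1 + 46954 = -¼ + 46954 = 187815/4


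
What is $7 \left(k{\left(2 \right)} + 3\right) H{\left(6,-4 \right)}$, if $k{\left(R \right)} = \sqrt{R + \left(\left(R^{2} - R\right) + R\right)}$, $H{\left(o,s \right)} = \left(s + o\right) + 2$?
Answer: $84 + 28 \sqrt{6} \approx 152.59$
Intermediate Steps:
$H{\left(o,s \right)} = 2 + o + s$ ($H{\left(o,s \right)} = \left(o + s\right) + 2 = 2 + o + s$)
$k{\left(R \right)} = \sqrt{R + R^{2}}$
$7 \left(k{\left(2 \right)} + 3\right) H{\left(6,-4 \right)} = 7 \left(\sqrt{2 \left(1 + 2\right)} + 3\right) \left(2 + 6 - 4\right) = 7 \left(\sqrt{2 \cdot 3} + 3\right) 4 = 7 \left(\sqrt{6} + 3\right) 4 = 7 \left(3 + \sqrt{6}\right) 4 = 7 \left(12 + 4 \sqrt{6}\right) = 84 + 28 \sqrt{6}$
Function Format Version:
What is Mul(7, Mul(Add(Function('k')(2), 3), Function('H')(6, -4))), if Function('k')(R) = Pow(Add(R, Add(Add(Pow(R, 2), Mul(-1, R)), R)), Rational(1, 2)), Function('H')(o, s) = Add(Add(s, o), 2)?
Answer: Add(84, Mul(28, Pow(6, Rational(1, 2)))) ≈ 152.59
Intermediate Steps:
Function('H')(o, s) = Add(2, o, s) (Function('H')(o, s) = Add(Add(o, s), 2) = Add(2, o, s))
Function('k')(R) = Pow(Add(R, Pow(R, 2)), Rational(1, 2))
Mul(7, Mul(Add(Function('k')(2), 3), Function('H')(6, -4))) = Mul(7, Mul(Add(Pow(Mul(2, Add(1, 2)), Rational(1, 2)), 3), Add(2, 6, -4))) = Mul(7, Mul(Add(Pow(Mul(2, 3), Rational(1, 2)), 3), 4)) = Mul(7, Mul(Add(Pow(6, Rational(1, 2)), 3), 4)) = Mul(7, Mul(Add(3, Pow(6, Rational(1, 2))), 4)) = Mul(7, Add(12, Mul(4, Pow(6, Rational(1, 2))))) = Add(84, Mul(28, Pow(6, Rational(1, 2))))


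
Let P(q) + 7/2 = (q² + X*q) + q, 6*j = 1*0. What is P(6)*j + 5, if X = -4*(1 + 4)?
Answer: 5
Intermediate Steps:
X = -20 (X = -4*5 = -20)
j = 0 (j = (1*0)/6 = (⅙)*0 = 0)
P(q) = -7/2 + q² - 19*q (P(q) = -7/2 + ((q² - 20*q) + q) = -7/2 + (q² - 19*q) = -7/2 + q² - 19*q)
P(6)*j + 5 = (-7/2 + 6² - 19*6)*0 + 5 = (-7/2 + 36 - 114)*0 + 5 = -163/2*0 + 5 = 0 + 5 = 5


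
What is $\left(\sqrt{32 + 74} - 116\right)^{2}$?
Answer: $\left(116 - \sqrt{106}\right)^{2} \approx 11173.0$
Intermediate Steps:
$\left(\sqrt{32 + 74} - 116\right)^{2} = \left(\sqrt{106} - 116\right)^{2} = \left(-116 + \sqrt{106}\right)^{2}$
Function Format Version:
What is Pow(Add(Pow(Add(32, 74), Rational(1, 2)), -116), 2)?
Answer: Pow(Add(116, Mul(-1, Pow(106, Rational(1, 2)))), 2) ≈ 11173.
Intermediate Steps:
Pow(Add(Pow(Add(32, 74), Rational(1, 2)), -116), 2) = Pow(Add(Pow(106, Rational(1, 2)), -116), 2) = Pow(Add(-116, Pow(106, Rational(1, 2))), 2)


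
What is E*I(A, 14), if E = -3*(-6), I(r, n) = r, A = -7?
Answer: -126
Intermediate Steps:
E = 18
E*I(A, 14) = 18*(-7) = -126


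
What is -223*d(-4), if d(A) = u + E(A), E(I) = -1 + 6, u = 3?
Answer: -1784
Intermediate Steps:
E(I) = 5
d(A) = 8 (d(A) = 3 + 5 = 8)
-223*d(-4) = -223*8 = -1784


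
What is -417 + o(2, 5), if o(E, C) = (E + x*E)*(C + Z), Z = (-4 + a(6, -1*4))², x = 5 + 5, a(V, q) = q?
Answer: 1101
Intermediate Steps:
x = 10
Z = 64 (Z = (-4 - 1*4)² = (-4 - 4)² = (-8)² = 64)
o(E, C) = 11*E*(64 + C) (o(E, C) = (E + 10*E)*(C + 64) = (11*E)*(64 + C) = 11*E*(64 + C))
-417 + o(2, 5) = -417 + 11*2*(64 + 5) = -417 + 11*2*69 = -417 + 1518 = 1101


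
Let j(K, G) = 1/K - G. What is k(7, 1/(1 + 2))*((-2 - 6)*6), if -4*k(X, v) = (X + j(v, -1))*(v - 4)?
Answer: -484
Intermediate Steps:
k(X, v) = -(-4 + v)*(1 + X + 1/v)/4 (k(X, v) = -(X + (1/v - 1*(-1)))*(v - 4)/4 = -(X + (1/v + 1))*(-4 + v)/4 = -(X + (1 + 1/v))*(-4 + v)/4 = -(1 + X + 1/v)*(-4 + v)/4 = -(-4 + v)*(1 + X + 1/v)/4)
k(7, 1/(1 + 2))*((-2 - 6)*6) = ((4 + (3 - 1/(1 + 2) + 4*7 - 1*7/(1 + 2))/(1 + 2))/(4*(1/(1 + 2))))*((-2 - 6)*6) = ((4 + (3 - 1/3 + 28 - 1*7/3)/3)/(4*(1/3)))*(-8*6) = ((4 + (3 - 1*⅓ + 28 - 1*7*⅓)/3)/(4*(⅓)))*(-48) = ((¼)*3*(4 + (3 - ⅓ + 28 - 7/3)/3))*(-48) = ((¼)*3*(4 + (⅓)*(85/3)))*(-48) = ((¼)*3*(4 + 85/9))*(-48) = ((¼)*3*(121/9))*(-48) = (121/12)*(-48) = -484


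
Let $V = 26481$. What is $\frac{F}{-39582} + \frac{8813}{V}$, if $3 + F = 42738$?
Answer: $- \frac{12425863}{16637634} \approx -0.74685$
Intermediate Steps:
$F = 42735$ ($F = -3 + 42738 = 42735$)
$\frac{F}{-39582} + \frac{8813}{V} = \frac{42735}{-39582} + \frac{8813}{26481} = 42735 \left(- \frac{1}{39582}\right) + 8813 \cdot \frac{1}{26481} = - \frac{14245}{13194} + \frac{1259}{3783} = - \frac{12425863}{16637634}$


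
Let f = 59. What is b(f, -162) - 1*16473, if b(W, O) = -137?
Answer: -16610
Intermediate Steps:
b(f, -162) - 1*16473 = -137 - 1*16473 = -137 - 16473 = -16610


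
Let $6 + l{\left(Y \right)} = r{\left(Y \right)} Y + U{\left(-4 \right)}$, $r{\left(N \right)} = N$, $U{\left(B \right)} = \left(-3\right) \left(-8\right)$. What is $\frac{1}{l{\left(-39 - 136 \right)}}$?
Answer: $\frac{1}{30643} \approx 3.2634 \cdot 10^{-5}$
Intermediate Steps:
$U{\left(B \right)} = 24$
$l{\left(Y \right)} = 18 + Y^{2}$ ($l{\left(Y \right)} = -6 + \left(Y Y + 24\right) = -6 + \left(Y^{2} + 24\right) = -6 + \left(24 + Y^{2}\right) = 18 + Y^{2}$)
$\frac{1}{l{\left(-39 - 136 \right)}} = \frac{1}{18 + \left(-39 - 136\right)^{2}} = \frac{1}{18 + \left(-175\right)^{2}} = \frac{1}{18 + 30625} = \frac{1}{30643}$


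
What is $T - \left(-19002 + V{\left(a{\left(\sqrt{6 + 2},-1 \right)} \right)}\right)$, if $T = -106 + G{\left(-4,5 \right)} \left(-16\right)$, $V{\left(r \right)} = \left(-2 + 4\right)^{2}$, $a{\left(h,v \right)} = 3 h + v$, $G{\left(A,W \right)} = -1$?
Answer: $18908$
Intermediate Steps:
$a{\left(h,v \right)} = v + 3 h$
$V{\left(r \right)} = 4$ ($V{\left(r \right)} = 2^{2} = 4$)
$T = -90$ ($T = -106 - -16 = -106 + 16 = -90$)
$T - \left(-19002 + V{\left(a{\left(\sqrt{6 + 2},-1 \right)} \right)}\right) = -90 + \left(19002 - 4\right) = -90 + 18998 = 18908$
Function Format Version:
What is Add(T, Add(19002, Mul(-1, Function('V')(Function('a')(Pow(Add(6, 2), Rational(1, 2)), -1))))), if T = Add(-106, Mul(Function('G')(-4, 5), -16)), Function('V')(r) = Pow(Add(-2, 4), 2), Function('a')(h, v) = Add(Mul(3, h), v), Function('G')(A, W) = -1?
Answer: 18908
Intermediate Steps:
Function('a')(h, v) = Add(v, Mul(3, h))
Function('V')(r) = 4 (Function('V')(r) = Pow(2, 2) = 4)
T = -90 (T = Add(-106, Mul(-1, -16)) = Add(-106, 16) = -90)
Add(T, Add(19002, Mul(-1, Function('V')(Function('a')(Pow(Add(6, 2), Rational(1, 2)), -1))))) = Add(-90, Add(19002, Mul(-1, 4))) = Add(-90, Add(19002, -4)) = Add(-90, 18998) = 18908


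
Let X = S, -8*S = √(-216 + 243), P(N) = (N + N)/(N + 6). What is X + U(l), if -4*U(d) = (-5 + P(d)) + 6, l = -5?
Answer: 9/4 - 3*√3/8 ≈ 1.6005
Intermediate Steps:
P(N) = 2*N/(6 + N) (P(N) = (2*N)/(6 + N) = 2*N/(6 + N))
S = -3*√3/8 (S = -√(-216 + 243)/8 = -3*√3/8 ≈ -0.64952)
U(d) = -¼ - d/(2*(6 + d)) (U(d) = -((-5 + 2*d/(6 + d)) + 6)/4 = -(1 + 2*d/(6 + d))/4 = -¼ - d/(2*(6 + d)))
X = -3*√3/8 ≈ -0.64952
X + U(l) = -3*√3/8 + 3*(-2 - 1*(-5))/(4*(6 - 5)) = -3*√3/8 + (¾)*(-2 + 5)/1 = -3*√3/8 + (¾)*1*3 = -3*√3/8 + 9/4 = 9/4 - 3*√3/8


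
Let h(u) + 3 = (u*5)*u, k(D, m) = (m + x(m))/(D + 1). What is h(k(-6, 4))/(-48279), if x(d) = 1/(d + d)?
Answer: -43/5149760 ≈ -8.3499e-6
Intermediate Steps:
x(d) = 1/(2*d)
k(D, m) = (m + 1/(2*m))/(1 + D) (k(D, m) = (m + 1/(2*m))/(D + 1) = (m + 1/(2*m))/(1 + D))
h(u) = -3 + 5*u² (h(u) = -3 + (u*5)*u = -3 + (5*u)*u = -3 + 5*u²)
h(k(-6, 4))/(-48279) = (-3 + 5*((½ + 4²)/(4*(1 - 6)))²)/(-48279) = (-3 + 5*((¼)*(½ + 16)/(-5))²)*(-1/48279) = (-3 + 5*((¼)*(-⅕)*(33/2))²)*(-1/48279) = (-3 + 5*(-33/40)²)*(-1/48279) = (-3 + 5*(1089/1600))*(-1/48279) = (-3 + 1089/320)*(-1/48279) = (129/320)*(-1/48279) = -43/5149760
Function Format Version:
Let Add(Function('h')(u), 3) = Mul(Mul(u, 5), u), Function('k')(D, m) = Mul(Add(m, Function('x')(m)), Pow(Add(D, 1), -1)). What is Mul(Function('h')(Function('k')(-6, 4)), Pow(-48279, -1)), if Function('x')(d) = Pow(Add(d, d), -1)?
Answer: Rational(-43, 5149760) ≈ -8.3499e-6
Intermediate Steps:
Function('x')(d) = Mul(Rational(1, 2), Pow(d, -1)) (Function('x')(d) = Pow(Mul(2, d), -1) = Mul(Rational(1, 2), Pow(d, -1)))
Function('k')(D, m) = Mul(Pow(Add(1, D), -1), Add(m, Mul(Rational(1, 2), Pow(m, -1)))) (Function('k')(D, m) = Mul(Add(m, Mul(Rational(1, 2), Pow(m, -1))), Pow(Add(D, 1), -1)) = Mul(Add(m, Mul(Rational(1, 2), Pow(m, -1))), Pow(Add(1, D), -1)) = Mul(Pow(Add(1, D), -1), Add(m, Mul(Rational(1, 2), Pow(m, -1)))))
Function('h')(u) = Add(-3, Mul(5, Pow(u, 2))) (Function('h')(u) = Add(-3, Mul(Mul(u, 5), u)) = Add(-3, Mul(Mul(5, u), u)) = Add(-3, Mul(5, Pow(u, 2))))
Mul(Function('h')(Function('k')(-6, 4)), Pow(-48279, -1)) = Mul(Add(-3, Mul(5, Pow(Mul(Pow(4, -1), Pow(Add(1, -6), -1), Add(Rational(1, 2), Pow(4, 2))), 2))), Pow(-48279, -1)) = Mul(Add(-3, Mul(5, Pow(Mul(Rational(1, 4), Pow(-5, -1), Add(Rational(1, 2), 16)), 2))), Rational(-1, 48279)) = Mul(Add(-3, Mul(5, Pow(Mul(Rational(1, 4), Rational(-1, 5), Rational(33, 2)), 2))), Rational(-1, 48279)) = Mul(Add(-3, Mul(5, Pow(Rational(-33, 40), 2))), Rational(-1, 48279)) = Mul(Add(-3, Mul(5, Rational(1089, 1600))), Rational(-1, 48279)) = Mul(Add(-3, Rational(1089, 320)), Rational(-1, 48279)) = Mul(Rational(129, 320), Rational(-1, 48279)) = Rational(-43, 5149760)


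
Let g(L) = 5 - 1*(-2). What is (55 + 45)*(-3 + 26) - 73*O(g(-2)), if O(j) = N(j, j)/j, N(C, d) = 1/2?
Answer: 32127/14 ≈ 2294.8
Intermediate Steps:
g(L) = 7 (g(L) = 5 + 2 = 7)
N(C, d) = 1/2
O(j) = 1/(2*j)
(55 + 45)*(-3 + 26) - 73*O(g(-2)) = (55 + 45)*(-3 + 26) - 73/(2*7) = 100*23 - 73/(2*7) = 2300 - 73*1/14 = 2300 - 73/14 = 32127/14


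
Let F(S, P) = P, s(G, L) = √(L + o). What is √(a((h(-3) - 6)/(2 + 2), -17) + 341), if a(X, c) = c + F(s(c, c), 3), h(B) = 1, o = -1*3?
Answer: √327 ≈ 18.083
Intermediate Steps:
o = -3
s(G, L) = √(-3 + L) (s(G, L) = √(L - 3) = √(-3 + L))
a(X, c) = 3 + c (a(X, c) = c + 3 = 3 + c)
√(a((h(-3) - 6)/(2 + 2), -17) + 341) = √((3 - 17) + 341) = √(-14 + 341) = √327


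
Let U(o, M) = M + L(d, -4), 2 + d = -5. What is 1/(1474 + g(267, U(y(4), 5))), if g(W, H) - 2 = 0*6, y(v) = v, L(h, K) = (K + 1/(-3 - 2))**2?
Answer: 1/1476 ≈ 0.00067751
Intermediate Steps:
d = -7 (d = -2 - 5 = -7)
L(h, K) = (-1/5 + K)**2 (L(h, K) = (K + 1/(-5))**2 = (K - 1/5)**2 = (-1/5 + K)**2)
U(o, M) = 441/25 + M (U(o, M) = M + (-1 + 5*(-4))**2/25 = M + (-1 - 20)**2/25 = M + (1/25)*(-21)**2 = M + (1/25)*441 = M + 441/25 = 441/25 + M)
g(W, H) = 2 (g(W, H) = 2 + 0*6 = 2 + 0 = 2)
1/(1474 + g(267, U(y(4), 5))) = 1/(1474 + 2) = 1/1476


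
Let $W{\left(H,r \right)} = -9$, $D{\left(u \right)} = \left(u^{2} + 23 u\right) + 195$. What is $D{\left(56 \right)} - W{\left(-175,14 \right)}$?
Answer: $4628$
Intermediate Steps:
$D{\left(u \right)} = 195 + u^{2} + 23 u$
$D{\left(56 \right)} - W{\left(-175,14 \right)} = \left(195 + 56^{2} + 23 \cdot 56\right) - -9 = \left(195 + 3136 + 1288\right) + 9 = 4619 + 9 = 4628$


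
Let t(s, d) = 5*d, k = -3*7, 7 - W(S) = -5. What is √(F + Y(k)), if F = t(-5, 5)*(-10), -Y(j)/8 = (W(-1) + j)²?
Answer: I*√898 ≈ 29.967*I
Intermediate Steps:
W(S) = 12 (W(S) = 7 - 1*(-5) = 7 + 5 = 12)
k = -21
Y(j) = -8*(12 + j)²
F = -250 (F = (5*5)*(-10) = 25*(-10) = -250)
√(F + Y(k)) = √(-250 - 8*(12 - 21)²) = √(-250 - 8*(-9)²) = √(-250 - 8*81) = √(-250 - 648) = √(-898) = I*√898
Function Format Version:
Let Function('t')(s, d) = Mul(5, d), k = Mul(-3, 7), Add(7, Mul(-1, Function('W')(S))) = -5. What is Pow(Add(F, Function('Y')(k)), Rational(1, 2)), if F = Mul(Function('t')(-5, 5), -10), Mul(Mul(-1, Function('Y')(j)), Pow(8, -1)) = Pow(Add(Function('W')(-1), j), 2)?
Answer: Mul(I, Pow(898, Rational(1, 2))) ≈ Mul(29.967, I)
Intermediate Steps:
Function('W')(S) = 12 (Function('W')(S) = Add(7, Mul(-1, -5)) = Add(7, 5) = 12)
k = -21
Function('Y')(j) = Mul(-8, Pow(Add(12, j), 2))
F = -250 (F = Mul(Mul(5, 5), -10) = Mul(25, -10) = -250)
Pow(Add(F, Function('Y')(k)), Rational(1, 2)) = Pow(Add(-250, Mul(-8, Pow(Add(12, -21), 2))), Rational(1, 2)) = Pow(Add(-250, Mul(-8, Pow(-9, 2))), Rational(1, 2)) = Pow(Add(-250, Mul(-8, 81)), Rational(1, 2)) = Pow(Add(-250, -648), Rational(1, 2)) = Pow(-898, Rational(1, 2)) = Mul(I, Pow(898, Rational(1, 2)))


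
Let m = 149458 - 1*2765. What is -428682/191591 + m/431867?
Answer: -157028550731/82741830397 ≈ -1.8978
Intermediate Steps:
m = 146693 (m = 149458 - 2765 = 146693)
-428682/191591 + m/431867 = -428682/191591 + 146693/431867 = -157028550731/82741830397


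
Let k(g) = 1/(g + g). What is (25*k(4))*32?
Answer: 100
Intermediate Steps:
k(g) = 1/(2*g)
(25*k(4))*32 = (25*((½)/4))*32 = (25*((½)*(¼)))*32 = (25*(⅛))*32 = (25/8)*32 = 100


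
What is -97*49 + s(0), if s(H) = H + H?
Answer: -4753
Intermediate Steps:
s(H) = 2*H
-97*49 + s(0) = -97*49 + 2*0 = -4753 + 0 = -4753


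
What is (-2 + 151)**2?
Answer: 22201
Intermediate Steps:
(-2 + 151)**2 = 149**2 = 22201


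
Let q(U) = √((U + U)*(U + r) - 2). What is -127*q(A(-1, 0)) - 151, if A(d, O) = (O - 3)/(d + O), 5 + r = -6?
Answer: -151 - 635*I*√2 ≈ -151.0 - 898.03*I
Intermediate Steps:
r = -11 (r = -5 - 6 = -11)
A(d, O) = (-3 + O)/(O + d)
q(U) = √(-2 + 2*U*(-11 + U)) (q(U) = √((U + U)*(U - 11) - 2) = √((2*U)*(-11 + U) - 2) = √(2*U*(-11 + U) - 2) = √(-2 + 2*U*(-11 + U)))
-127*q(A(-1, 0)) - 151 = -127*√(-2 - 22*(-3 + 0)/(0 - 1) + 2*((-3 + 0)/(0 - 1))²) - 151 = -127*√(-2 - 22*(-3)/(-1) + 2*(-3/(-1))²) - 151 = -127*√(-2 - (-22)*(-3) + 2*(-1*(-3))²) - 151 = -127*√(-2 - 22*3 + 2*3²) - 151 = -127*√(-2 - 66 + 2*9) - 151 = -127*√(-2 - 66 + 18) - 151 = -635*I*√2 - 151 = -151 - 635*I*√2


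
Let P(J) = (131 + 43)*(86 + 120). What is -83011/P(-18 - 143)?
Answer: -83011/35844 ≈ -2.3159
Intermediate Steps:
P(J) = 35844 (P(J) = 174*206 = 35844)
-83011/P(-18 - 143) = -83011/35844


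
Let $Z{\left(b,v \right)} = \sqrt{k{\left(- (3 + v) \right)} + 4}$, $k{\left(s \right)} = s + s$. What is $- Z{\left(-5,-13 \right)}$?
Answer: $- 2 \sqrt{6} \approx -4.899$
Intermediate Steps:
$k{\left(s \right)} = 2 s$
$Z{\left(b,v \right)} = \sqrt{-2 - 2 v}$ ($Z{\left(b,v \right)} = \sqrt{2 \left(- (3 + v)\right) + 4} = \sqrt{2 \left(-3 - v\right) + 4} = \sqrt{\left(-6 - 2 v\right) + 4} = \sqrt{-2 - 2 v}$)
$- Z{\left(-5,-13 \right)} = - \sqrt{-2 - -26} = - \sqrt{-2 + 26} = - \sqrt{24} = - 2 \sqrt{6}$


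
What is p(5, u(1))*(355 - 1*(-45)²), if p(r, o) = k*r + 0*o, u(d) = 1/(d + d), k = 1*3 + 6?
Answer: -75150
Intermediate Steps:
k = 9 (k = 3 + 6 = 9)
u(d) = 1/(2*d)
p(r, o) = 9*r (p(r, o) = 9*r + 0*o = 9*r + 0 = 9*r)
p(5, u(1))*(355 - 1*(-45)²) = (9*5)*(355 - 1*(-45)²) = 45*(355 - 1*2025) = 45*(355 - 2025) = 45*(-1670) = -75150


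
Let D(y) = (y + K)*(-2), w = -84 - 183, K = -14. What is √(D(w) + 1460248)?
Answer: √1460810 ≈ 1208.6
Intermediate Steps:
w = -267
D(y) = 28 - 2*y (D(y) = (y - 14)*(-2) = (-14 + y)*(-2) = 28 - 2*y)
√(D(w) + 1460248) = √((28 - 2*(-267)) + 1460248) = √((28 + 534) + 1460248) = √(562 + 1460248) = √1460810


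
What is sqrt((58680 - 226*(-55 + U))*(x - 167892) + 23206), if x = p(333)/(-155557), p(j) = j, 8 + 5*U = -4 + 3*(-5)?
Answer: I*sqrt(7346308661845402507790)/777785 ≈ 1.102e+5*I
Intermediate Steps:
U = -27/5 (U = -8/5 + (-4 + 3*(-5))/5 = -8/5 + (-4 - 15)/5 = -8/5 + (1/5)*(-19) = -8/5 - 19/5 = -27/5 ≈ -5.4000)
x = -333/155557 (x = 333/(-155557) = 333*(-1/155557) = -333/155557 ≈ -0.0021407)
sqrt((58680 - 226*(-55 + U))*(x - 167892) + 23206) = sqrt((58680 - 226*(-55 - 27/5))*(-333/155557 - 167892) + 23206) = sqrt((58680 - 226*(-302/5))*(-26116776177/155557) + 23206) = sqrt((58680 + 68252/5)*(-26116776177/155557) + 23206) = sqrt((361652/5)*(-26116776177/155557) + 23206) = sqrt(-9445184337964404/777785 + 23206) = sqrt(-9445166288685694/777785) = I*sqrt(7346308661845402507790)/777785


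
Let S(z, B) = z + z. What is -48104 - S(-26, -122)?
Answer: -48052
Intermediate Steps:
S(z, B) = 2*z
-48104 - S(-26, -122) = -48104 - 2*(-26) = -48104 - 1*(-52) = -48104 + 52 = -48052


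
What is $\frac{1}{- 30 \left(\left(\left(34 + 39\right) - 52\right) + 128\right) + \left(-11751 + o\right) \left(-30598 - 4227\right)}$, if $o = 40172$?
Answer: $- \frac{1}{989765795} \approx -1.0103 \cdot 10^{-9}$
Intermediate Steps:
$\frac{1}{- 30 \left(\left(\left(34 + 39\right) - 52\right) + 128\right) + \left(-11751 + o\right) \left(-30598 - 4227\right)} = \frac{1}{- 30 \left(\left(\left(34 + 39\right) - 52\right) + 128\right) + \left(-11751 + 40172\right) \left(-30598 - 4227\right)} = \frac{1}{- 30 \left(\left(73 - 52\right) + 128\right) + 28421 \left(-34825\right)} = \frac{1}{- 30 \left(21 + 128\right) - 989761325} = \frac{1}{\left(-30\right) 149 - 989761325} = \frac{1}{-4470 - 989761325} = \frac{1}{-989765795} = - \frac{1}{989765795}$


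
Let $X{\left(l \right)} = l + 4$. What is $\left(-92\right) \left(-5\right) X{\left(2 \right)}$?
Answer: $2760$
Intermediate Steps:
$X{\left(l \right)} = 4 + l$
$\left(-92\right) \left(-5\right) X{\left(2 \right)} = \left(-92\right) \left(-5\right) \left(4 + 2\right) = 460 \cdot 6 = 2760$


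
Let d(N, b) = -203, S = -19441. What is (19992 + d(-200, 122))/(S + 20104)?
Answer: 19789/663 ≈ 29.848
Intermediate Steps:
(19992 + d(-200, 122))/(S + 20104) = (19992 - 203)/(-19441 + 20104) = 19789/663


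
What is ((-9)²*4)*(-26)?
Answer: -8424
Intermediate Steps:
((-9)²*4)*(-26) = (81*4)*(-26) = 324*(-26) = -8424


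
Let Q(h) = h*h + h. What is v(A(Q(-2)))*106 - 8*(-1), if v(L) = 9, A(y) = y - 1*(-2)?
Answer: 962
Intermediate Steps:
Q(h) = h + h² (Q(h) = h² + h = h + h²)
A(y) = 2 + y (A(y) = y + 2 = 2 + y)
v(A(Q(-2)))*106 - 8*(-1) = 9*106 - 8*(-1) = 954 + 8 = 962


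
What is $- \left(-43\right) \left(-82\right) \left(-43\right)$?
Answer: $151618$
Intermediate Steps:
$- \left(-43\right) \left(-82\right) \left(-43\right) = - 3526 \left(-43\right) = \left(-1\right) \left(-151618\right) = 151618$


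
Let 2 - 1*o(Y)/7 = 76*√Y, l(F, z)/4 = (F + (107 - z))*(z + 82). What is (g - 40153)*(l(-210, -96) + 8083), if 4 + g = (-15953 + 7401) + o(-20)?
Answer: -412690125 - 9017400*I*√5 ≈ -4.1269e+8 - 2.0164e+7*I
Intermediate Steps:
l(F, z) = 4*(82 + z)*(107 + F - z) (l(F, z) = 4*((F + (107 - z))*(z + 82)) = 4*((107 + F - z)*(82 + z)) = 4*((82 + z)*(107 + F - z)) = 4*(82 + z)*(107 + F - z))
o(Y) = 14 - 532*√Y
g = -8542 - 1064*I*√5 (g = -4 + ((-15953 + 7401) + (14 - 1064*I*√5)) = -4 + (-8552 + (14 - 1064*I*√5)) = -4 + (-8538 - 1064*I*√5) = -8542 - 1064*I*√5 ≈ -8542.0 - 2379.2*I)
(g - 40153)*(l(-210, -96) + 8083) = ((-8542 - 1064*I*√5) - 40153)*((35096 - 4*(-96)² + 100*(-96) + 328*(-210) + 4*(-210)*(-96)) + 8083) = (-48695 - 1064*I*√5)*((35096 - 4*9216 - 9600 - 68880 + 80640) + 8083) = (-48695 - 1064*I*√5)*((35096 - 36864 - 9600 - 68880 + 80640) + 8083) = (-48695 - 1064*I*√5)*(392 + 8083) = (-48695 - 1064*I*√5)*8475 = -412690125 - 9017400*I*√5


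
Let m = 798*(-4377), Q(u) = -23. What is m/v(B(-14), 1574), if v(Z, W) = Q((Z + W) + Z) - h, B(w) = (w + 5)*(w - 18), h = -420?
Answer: -3492846/397 ≈ -8798.1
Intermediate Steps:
B(w) = (-18 + w)*(5 + w) (B(w) = (5 + w)*(-18 + w) = (-18 + w)*(5 + w))
m = -3492846
v(Z, W) = 397 (v(Z, W) = -23 - 1*(-420) = -23 + 420 = 397)
m/v(B(-14), 1574) = -3492846/397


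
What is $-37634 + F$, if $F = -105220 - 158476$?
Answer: $-301330$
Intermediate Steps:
$F = -263696$
$-37634 + F = -37634 - 263696 = -301330$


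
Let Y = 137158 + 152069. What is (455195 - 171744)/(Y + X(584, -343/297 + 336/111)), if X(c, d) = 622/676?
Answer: 95806438/97759037 ≈ 0.98003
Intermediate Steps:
X(c, d) = 311/338 (X(c, d) = 622*(1/676) = 311/338)
Y = 289227
(455195 - 171744)/(Y + X(584, -343/297 + 336/111)) = (455195 - 171744)/(289227 + 311/338) = 283451/(97759037/338) = 283451*(338/97759037) = 95806438/97759037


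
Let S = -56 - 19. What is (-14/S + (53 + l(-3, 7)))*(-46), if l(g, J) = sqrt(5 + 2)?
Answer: -183494/75 - 46*sqrt(7) ≈ -2568.3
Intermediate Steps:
l(g, J) = sqrt(7)
S = -75
(-14/S + (53 + l(-3, 7)))*(-46) = (-14/(-75) + (53 + sqrt(7)))*(-46) = (-14*(-1/75) + (53 + sqrt(7)))*(-46) = (14/75 + (53 + sqrt(7)))*(-46) = (3989/75 + sqrt(7))*(-46) = -183494/75 - 46*sqrt(7)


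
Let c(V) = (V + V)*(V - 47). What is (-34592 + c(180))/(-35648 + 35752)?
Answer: 1661/13 ≈ 127.77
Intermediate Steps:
c(V) = 2*V*(-47 + V) (c(V) = (2*V)*(-47 + V) = 2*V*(-47 + V))
(-34592 + c(180))/(-35648 + 35752) = (-34592 + 2*180*(-47 + 180))/(-35648 + 35752) = (-34592 + 2*180*133)/104 = (-34592 + 47880)*(1/104) = 13288*(1/104) = 1661/13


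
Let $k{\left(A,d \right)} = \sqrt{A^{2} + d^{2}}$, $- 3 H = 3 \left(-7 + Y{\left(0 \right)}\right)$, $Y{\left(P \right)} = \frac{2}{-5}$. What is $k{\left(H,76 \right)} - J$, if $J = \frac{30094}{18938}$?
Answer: $- \frac{15047}{9469} + \frac{\sqrt{145769}}{5} \approx 74.77$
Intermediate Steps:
$Y{\left(P \right)} = - \frac{2}{5}$ ($Y{\left(P \right)} = 2 \left(- \frac{1}{5}\right) = - \frac{2}{5}$)
$H = \frac{37}{5}$ ($H = - \frac{3 \left(-7 - \frac{2}{5}\right)}{3} = - \frac{3 \left(- \frac{37}{5}\right)}{3} = \left(- \frac{1}{3}\right) \left(- \frac{111}{5}\right) = \frac{37}{5} \approx 7.4$)
$J = \frac{15047}{9469}$ ($J = 30094 \cdot \frac{1}{18938} = \frac{15047}{9469} \approx 1.5891$)
$k{\left(H,76 \right)} - J = \sqrt{\left(\frac{37}{5}\right)^{2} + 76^{2}} - \frac{15047}{9469} = \sqrt{\frac{1369}{25} + 5776} - \frac{15047}{9469} = \sqrt{\frac{145769}{25}} - \frac{15047}{9469} = \frac{\sqrt{145769}}{5} - \frac{15047}{9469} = - \frac{15047}{9469} + \frac{\sqrt{145769}}{5}$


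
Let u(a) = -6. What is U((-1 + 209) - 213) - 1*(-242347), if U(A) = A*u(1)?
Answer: 242377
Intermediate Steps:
U(A) = -6*A (U(A) = A*(-6) = -6*A)
U((-1 + 209) - 213) - 1*(-242347) = -6*((-1 + 209) - 213) - 1*(-242347) = -6*(208 - 213) + 242347 = -6*(-5) + 242347 = 30 + 242347 = 242377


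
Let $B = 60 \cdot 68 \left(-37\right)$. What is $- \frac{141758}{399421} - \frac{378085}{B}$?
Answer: $\frac{25923060221}{12059318832} \approx 2.1496$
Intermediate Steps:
$B = -150960$ ($B = 4080 \left(-37\right) = -150960$)
$- \frac{141758}{399421} - \frac{378085}{B} = - \frac{141758}{399421} - \frac{378085}{-150960} = \left(-141758\right) \frac{1}{399421} - - \frac{75617}{30192} = - \frac{141758}{399421} + \frac{75617}{30192} = \frac{25923060221}{12059318832}$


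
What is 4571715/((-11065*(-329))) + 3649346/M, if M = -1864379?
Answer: -952322999645/1357411469183 ≈ -0.70157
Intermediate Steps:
4571715/((-11065*(-329))) + 3649346/M = 4571715/((-11065*(-329))) + 3649346/(-1864379) = 4571715/3640385 + 3649346*(-1/1864379) = 4571715*(1/3640385) - 3649346/1864379 = 914343/728077 - 3649346/1864379 = -952322999645/1357411469183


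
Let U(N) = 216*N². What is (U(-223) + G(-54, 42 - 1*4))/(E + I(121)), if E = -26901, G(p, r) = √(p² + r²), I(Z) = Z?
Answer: -2685366/6695 - √1090/13390 ≈ -401.10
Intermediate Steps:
(U(-223) + G(-54, 42 - 1*4))/(E + I(121)) = (216*(-223)² + √((-54)² + (42 - 1*4)²))/(-26901 + 121) = (216*49729 + √(2916 + (42 - 4)²))/(-26780) = (10741464 + √(2916 + 38²))*(-1/26780) = (10741464 + √(2916 + 1444))*(-1/26780) = (10741464 + √4360)*(-1/26780) = (10741464 + 2*√1090)*(-1/26780) = -2685366/6695 - √1090/13390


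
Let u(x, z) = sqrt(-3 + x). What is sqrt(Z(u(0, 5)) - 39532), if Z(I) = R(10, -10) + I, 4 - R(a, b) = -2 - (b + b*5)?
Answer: sqrt(-39586 + I*sqrt(3)) ≈ 0.0043 + 198.96*I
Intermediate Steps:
R(a, b) = 6 + 6*b (R(a, b) = 4 - (-2 - (b + b*5)) = 4 - (-2 - (b + 5*b)) = 4 - (-2 - 6*b) = 4 + (2 + 6*b) = 6 + 6*b)
Z(I) = -54 + I (Z(I) = (6 + 6*(-10)) + I = (6 - 60) + I = -54 + I)
sqrt(Z(u(0, 5)) - 39532) = sqrt((-54 + sqrt(-3 + 0)) - 39532) = sqrt((-54 + sqrt(-3)) - 39532) = sqrt((-54 + I*sqrt(3)) - 39532) = sqrt(-39586 + I*sqrt(3))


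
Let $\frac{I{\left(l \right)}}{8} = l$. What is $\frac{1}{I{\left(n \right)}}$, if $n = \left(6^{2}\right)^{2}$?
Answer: $\frac{1}{10368} \approx 9.6451 \cdot 10^{-5}$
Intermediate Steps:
$n = 1296$ ($n = 36^{2} = 1296$)
$I{\left(l \right)} = 8 l$
$\frac{1}{I{\left(n \right)}} = \frac{1}{8 \cdot 1296} = \frac{1}{10368}$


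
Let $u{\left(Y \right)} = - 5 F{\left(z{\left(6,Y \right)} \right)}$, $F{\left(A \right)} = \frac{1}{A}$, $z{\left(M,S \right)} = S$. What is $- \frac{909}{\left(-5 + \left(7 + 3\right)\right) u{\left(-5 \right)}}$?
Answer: $- \frac{909}{5} \approx -181.8$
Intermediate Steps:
$u{\left(Y \right)} = - \frac{5}{Y}$
$- \frac{909}{\left(-5 + \left(7 + 3\right)\right) u{\left(-5 \right)}} = - \frac{909}{\left(-5 + \left(7 + 3\right)\right) \left(- \frac{5}{-5}\right)} = - \frac{909}{\left(-5 + 10\right) \left(\left(-5\right) \left(- \frac{1}{5}\right)\right)} = - \frac{909}{5 \cdot 1} = - \frac{909}{5}$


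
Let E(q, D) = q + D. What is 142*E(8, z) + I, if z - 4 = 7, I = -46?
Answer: 2652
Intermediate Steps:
z = 11 (z = 4 + 7 = 11)
E(q, D) = D + q
142*E(8, z) + I = 142*(11 + 8) - 46 = 142*19 - 46 = 2698 - 46 = 2652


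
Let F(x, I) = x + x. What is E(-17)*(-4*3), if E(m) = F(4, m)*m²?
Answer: -27744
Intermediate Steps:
F(x, I) = 2*x
E(m) = 8*m² (E(m) = (2*4)*m² = 8*m²)
E(-17)*(-4*3) = (8*(-17)²)*(-4*3) = (8*289)*(-12) = 2312*(-12) = -27744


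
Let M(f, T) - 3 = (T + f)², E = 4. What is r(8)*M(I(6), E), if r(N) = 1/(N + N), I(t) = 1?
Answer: 7/4 ≈ 1.7500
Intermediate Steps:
r(N) = 1/(2*N)
M(f, T) = 3 + (T + f)²
r(8)*M(I(6), E) = ((½)/8)*(3 + (4 + 1)²) = ((½)*(⅛))*(3 + 5²) = (3 + 25)/16 = (1/16)*28 = 7/4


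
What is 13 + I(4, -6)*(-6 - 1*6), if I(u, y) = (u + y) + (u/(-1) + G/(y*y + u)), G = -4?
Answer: 431/5 ≈ 86.200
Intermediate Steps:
I(u, y) = y - 4/(u + y²) (I(u, y) = (u + y) + (u/(-1) - 4/(y*y + u)) = (u + y) + (u*(-1) - 4/(y² + u)) = (u + y) + (-u - 4/(u + y²)) = y - 4/(u + y²))
13 + I(4, -6)*(-6 - 1*6) = 13 + ((-4 + (-6)³ + 4*(-6))/(4 + (-6)²))*(-6 - 1*6) = 13 + ((-4 - 216 - 24)/(4 + 36))*(-6 - 6) = 13 + (-244/40)*(-12) = 13 + ((1/40)*(-244))*(-12) = 13 - 61/10*(-12) = 13 + 366/5 = 431/5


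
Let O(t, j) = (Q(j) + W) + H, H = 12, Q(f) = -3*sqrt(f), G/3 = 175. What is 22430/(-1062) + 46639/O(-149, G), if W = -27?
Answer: 7133603/53100 - 46639*sqrt(21)/300 ≈ -578.08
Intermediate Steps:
G = 525 (G = 3*175 = 525)
O(t, j) = -15 - 3*sqrt(j) (O(t, j) = (-3*sqrt(j) - 27) + 12 = (-27 - 3*sqrt(j)) + 12 = -15 - 3*sqrt(j))
22430/(-1062) + 46639/O(-149, G) = 22430/(-1062) + 46639/(-15 - 15*sqrt(21)) = 22430*(-1/1062) + 46639/(-15 - 15*sqrt(21)) = -11215/531 + 46639/(-15 - 15*sqrt(21))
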